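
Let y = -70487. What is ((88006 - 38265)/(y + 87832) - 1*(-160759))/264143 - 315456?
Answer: -131388900783924/416505485 ≈ -3.1546e+5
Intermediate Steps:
((88006 - 38265)/(y + 87832) - 1*(-160759))/264143 - 315456 = ((88006 - 38265)/(-70487 + 87832) - 1*(-160759))/264143 - 315456 = (49741/17345 + 160759)*(1/264143) - 315456 = (2788414596/17345)*(1/264143) - 315456 = 253492236/416505485 - 315456 = -131388900783924/416505485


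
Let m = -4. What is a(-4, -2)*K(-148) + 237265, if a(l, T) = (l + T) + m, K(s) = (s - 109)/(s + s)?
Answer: 35113935/148 ≈ 2.3726e+5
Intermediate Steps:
K(s) = (-109 + s)/(2*s) (K(s) = (-109 + s)/((2*s)) = (-109 + s)*(1/(2*s)) = (-109 + s)/(2*s))
a(l, T) = -4 + T + l (a(l, T) = (l + T) - 4 = (T + l) - 4 = -4 + T + l)
a(-4, -2)*K(-148) + 237265 = (-4 - 2 - 4)*((½)*(-109 - 148)/(-148)) + 237265 = -5*(-1)*(-257)/148 + 237265 = -10*257/296 + 237265 = -1285/148 + 237265 = 35113935/148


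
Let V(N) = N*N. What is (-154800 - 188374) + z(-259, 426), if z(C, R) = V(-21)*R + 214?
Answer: -155094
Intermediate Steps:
V(N) = N²
z(C, R) = 214 + 441*R (z(C, R) = (-21)²*R + 214 = 441*R + 214 = 214 + 441*R)
(-154800 - 188374) + z(-259, 426) = (-154800 - 188374) + (214 + 441*426) = -343174 + (214 + 187866) = -343174 + 188080 = -155094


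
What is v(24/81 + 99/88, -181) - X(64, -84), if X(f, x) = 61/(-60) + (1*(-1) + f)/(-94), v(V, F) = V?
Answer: 157771/50760 ≈ 3.1082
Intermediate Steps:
X(f, x) = -2837/2820 - f/94 (X(f, x) = 61*(-1/60) + (-1 + f)*(-1/94) = -61/60 + (1/94 - f/94) = -2837/2820 - f/94)
v(24/81 + 99/88, -181) - X(64, -84) = (24/81 + 99/88) - (-2837/2820 - 1/94*64) = (24*(1/81) + 99*(1/88)) - (-2837/2820 - 32/47) = (8/27 + 9/8) - 1*(-4757/2820) = 307/216 + 4757/2820 = 157771/50760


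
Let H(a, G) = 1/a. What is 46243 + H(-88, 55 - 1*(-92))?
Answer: 4069383/88 ≈ 46243.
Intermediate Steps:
46243 + H(-88, 55 - 1*(-92)) = 46243 + 1/(-88) = 46243 - 1/88 = 4069383/88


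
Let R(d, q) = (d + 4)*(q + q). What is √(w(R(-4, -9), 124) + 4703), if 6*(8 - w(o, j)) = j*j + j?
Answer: √19149/3 ≈ 46.127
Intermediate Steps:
R(d, q) = 2*q*(4 + d) (R(d, q) = (4 + d)*(2*q) = 2*q*(4 + d))
w(o, j) = 8 - j/6 - j²/6 (w(o, j) = 8 - (j*j + j)/6 = 8 - (j² + j)/6 = 8 - (j + j²)/6 = 8 + (-j/6 - j²/6) = 8 - j/6 - j²/6)
√(w(R(-4, -9), 124) + 4703) = √((8 - ⅙*124 - ⅙*124²) + 4703) = √((8 - 62/3 - ⅙*15376) + 4703) = √((8 - 62/3 - 7688/3) + 4703) = √(-7726/3 + 4703) = √(6383/3) = √19149/3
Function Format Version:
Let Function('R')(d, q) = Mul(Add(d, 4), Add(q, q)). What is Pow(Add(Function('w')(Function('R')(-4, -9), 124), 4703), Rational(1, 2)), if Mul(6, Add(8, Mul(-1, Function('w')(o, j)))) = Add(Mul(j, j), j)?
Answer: Mul(Rational(1, 3), Pow(19149, Rational(1, 2))) ≈ 46.127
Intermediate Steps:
Function('R')(d, q) = Mul(2, q, Add(4, d)) (Function('R')(d, q) = Mul(Add(4, d), Mul(2, q)) = Mul(2, q, Add(4, d)))
Function('w')(o, j) = Add(8, Mul(Rational(-1, 6), j), Mul(Rational(-1, 6), Pow(j, 2))) (Function('w')(o, j) = Add(8, Mul(Rational(-1, 6), Add(Mul(j, j), j))) = Add(8, Mul(Rational(-1, 6), Add(Pow(j, 2), j))) = Add(8, Mul(Rational(-1, 6), Add(j, Pow(j, 2)))) = Add(8, Add(Mul(Rational(-1, 6), j), Mul(Rational(-1, 6), Pow(j, 2)))) = Add(8, Mul(Rational(-1, 6), j), Mul(Rational(-1, 6), Pow(j, 2))))
Pow(Add(Function('w')(Function('R')(-4, -9), 124), 4703), Rational(1, 2)) = Pow(Add(Add(8, Mul(Rational(-1, 6), 124), Mul(Rational(-1, 6), Pow(124, 2))), 4703), Rational(1, 2)) = Pow(Add(Add(8, Rational(-62, 3), Mul(Rational(-1, 6), 15376)), 4703), Rational(1, 2)) = Pow(Add(Add(8, Rational(-62, 3), Rational(-7688, 3)), 4703), Rational(1, 2)) = Pow(Add(Rational(-7726, 3), 4703), Rational(1, 2)) = Pow(Rational(6383, 3), Rational(1, 2)) = Mul(Rational(1, 3), Pow(19149, Rational(1, 2)))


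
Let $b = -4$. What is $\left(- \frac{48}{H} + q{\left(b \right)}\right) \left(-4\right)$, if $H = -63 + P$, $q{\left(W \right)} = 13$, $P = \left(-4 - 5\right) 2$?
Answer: $- \frac{1468}{27} \approx -54.37$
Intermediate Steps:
$P = -18$ ($P = \left(-9\right) 2 = -18$)
$H = -81$ ($H = -63 - 18 = -81$)
$\left(- \frac{48}{H} + q{\left(b \right)}\right) \left(-4\right) = \left(- \frac{48}{-81} + 13\right) \left(-4\right) = \left(\left(-48\right) \left(- \frac{1}{81}\right) + 13\right) \left(-4\right) = \left(\frac{16}{27} + 13\right) \left(-4\right) = \frac{367}{27} \left(-4\right) = - \frac{1468}{27}$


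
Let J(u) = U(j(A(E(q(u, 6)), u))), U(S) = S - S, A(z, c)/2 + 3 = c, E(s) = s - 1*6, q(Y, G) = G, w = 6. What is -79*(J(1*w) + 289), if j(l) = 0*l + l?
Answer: -22831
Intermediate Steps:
E(s) = -6 + s (E(s) = s - 6 = -6 + s)
A(z, c) = -6 + 2*c
j(l) = l (j(l) = 0 + l = l)
U(S) = 0
J(u) = 0
-79*(J(1*w) + 289) = -79*(0 + 289) = -79*289 = -22831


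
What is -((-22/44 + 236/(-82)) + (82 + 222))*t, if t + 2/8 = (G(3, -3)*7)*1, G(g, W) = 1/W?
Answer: 254727/328 ≈ 776.61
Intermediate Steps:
G(g, W) = 1/W
t = -31/12 (t = -¼ + (7/(-3))*1 = -¼ - ⅓*7*1 = -¼ - 7/3*1 = -¼ - 7/3 = -31/12 ≈ -2.5833)
-((-22/44 + 236/(-82)) + (82 + 222))*t = -((-22/44 + 236/(-82)) + (82 + 222))*(-31)/12 = -((-22*1/44 + 236*(-1/82)) + 304)*(-31)/12 = -((-½ - 118/41) + 304)*(-31)/12 = -(-277/82 + 304)*(-31)/12 = -24651*(-31)/(82*12) = -1*(-254727/328) = 254727/328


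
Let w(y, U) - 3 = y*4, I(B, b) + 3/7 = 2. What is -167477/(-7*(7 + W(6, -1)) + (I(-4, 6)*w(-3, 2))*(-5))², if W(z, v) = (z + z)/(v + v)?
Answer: -8206373/198916 ≈ -41.255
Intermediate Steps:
I(B, b) = 11/7 (I(B, b) = -3/7 + 2 = 11/7)
w(y, U) = 3 + 4*y (w(y, U) = 3 + y*4 = 3 + 4*y)
W(z, v) = z/v (W(z, v) = (2*z)/((2*v)) = (2*z)*(1/(2*v)) = z/v)
-167477/(-7*(7 + W(6, -1)) + (I(-4, 6)*w(-3, 2))*(-5))² = -167477/(-7*(7 + 6/(-1)) + (11*(3 + 4*(-3))/7)*(-5))² = -167477/(-7*(7 + 6*(-1)) + (11*(3 - 12)/7)*(-5))² = -167477/(-7*(7 - 6) + ((11/7)*(-9))*(-5))² = -167477/(-7*1 - 99/7*(-5))² = -167477/(-7 + 495/7)² = -167477/((446/7)²) = -167477/198916/49 = -167477*49/198916 = -8206373/198916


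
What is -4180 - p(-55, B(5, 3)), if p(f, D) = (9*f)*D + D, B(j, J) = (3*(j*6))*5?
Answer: 218120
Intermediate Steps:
B(j, J) = 90*j (B(j, J) = (3*(6*j))*5 = (18*j)*5 = 90*j)
p(f, D) = D + 9*D*f (p(f, D) = 9*D*f + D = D + 9*D*f)
-4180 - p(-55, B(5, 3)) = -4180 - 90*5*(1 + 9*(-55)) = -4180 - 450*(1 - 495) = -4180 - 450*(-494) = -4180 - 1*(-222300) = -4180 + 222300 = 218120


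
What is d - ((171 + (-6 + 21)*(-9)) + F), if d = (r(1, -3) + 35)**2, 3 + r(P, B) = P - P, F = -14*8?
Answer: 1100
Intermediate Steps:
F = -112
r(P, B) = -3 (r(P, B) = -3 + (P - P) = -3 + 0 = -3)
d = 1024 (d = (-3 + 35)**2 = 32**2 = 1024)
d - ((171 + (-6 + 21)*(-9)) + F) = 1024 - ((171 + (-6 + 21)*(-9)) - 112) = 1024 - ((171 + 15*(-9)) - 112) = 1024 - ((171 - 135) - 112) = 1024 - (36 - 112) = 1024 - 1*(-76) = 1024 + 76 = 1100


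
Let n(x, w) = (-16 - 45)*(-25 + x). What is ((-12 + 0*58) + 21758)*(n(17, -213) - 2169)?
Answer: -36555026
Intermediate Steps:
n(x, w) = 1525 - 61*x (n(x, w) = -61*(-25 + x) = 1525 - 61*x)
((-12 + 0*58) + 21758)*(n(17, -213) - 2169) = ((-12 + 0*58) + 21758)*((1525 - 61*17) - 2169) = ((-12 + 0) + 21758)*((1525 - 1037) - 2169) = (-12 + 21758)*(488 - 2169) = 21746*(-1681) = -36555026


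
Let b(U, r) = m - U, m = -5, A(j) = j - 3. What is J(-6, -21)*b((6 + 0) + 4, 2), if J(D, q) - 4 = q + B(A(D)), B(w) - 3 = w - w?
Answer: 210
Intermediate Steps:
A(j) = -3 + j
B(w) = 3 (B(w) = 3 + (w - w) = 3 + 0 = 3)
b(U, r) = -5 - U
J(D, q) = 7 + q (J(D, q) = 4 + (q + 3) = 4 + (3 + q) = 7 + q)
J(-6, -21)*b((6 + 0) + 4, 2) = (7 - 21)*(-5 - ((6 + 0) + 4)) = -14*(-5 - (6 + 4)) = -14*(-5 - 1*10) = -14*(-5 - 10) = -14*(-15) = 210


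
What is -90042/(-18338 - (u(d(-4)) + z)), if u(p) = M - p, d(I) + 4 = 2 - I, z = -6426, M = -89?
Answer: 90042/11821 ≈ 7.6171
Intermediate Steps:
d(I) = -2 - I (d(I) = -4 + (2 - I) = -2 - I)
u(p) = -89 - p
-90042/(-18338 - (u(d(-4)) + z)) = -90042/(-18338 - ((-89 - (-2 - 1*(-4))) - 6426)) = -90042/(-18338 - ((-89 - (-2 + 4)) - 6426)) = -90042/(-18338 - ((-89 - 1*2) - 6426)) = -90042/(-18338 - ((-89 - 2) - 6426)) = -90042/(-18338 - (-91 - 6426)) = -90042/(-18338 - 1*(-6517)) = -90042/(-18338 + 6517) = -90042/(-11821) = -90042*(-1/11821) = 90042/11821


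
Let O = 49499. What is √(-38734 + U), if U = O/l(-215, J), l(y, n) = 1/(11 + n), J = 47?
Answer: 4*√177013 ≈ 1682.9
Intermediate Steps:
U = 2870942 (U = 49499/(1/(11 + 47)) = 49499/(1/58) = 49499*58 = 2870942)
√(-38734 + U) = √(-38734 + 2870942) = √2832208 = 4*√177013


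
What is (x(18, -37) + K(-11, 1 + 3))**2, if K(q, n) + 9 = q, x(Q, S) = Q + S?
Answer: 1521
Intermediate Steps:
K(q, n) = -9 + q
(x(18, -37) + K(-11, 1 + 3))**2 = ((18 - 37) + (-9 - 11))**2 = (-19 - 20)**2 = (-39)**2 = 1521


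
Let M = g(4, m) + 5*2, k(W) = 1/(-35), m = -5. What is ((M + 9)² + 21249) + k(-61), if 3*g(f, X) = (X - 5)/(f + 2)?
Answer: 61205294/2835 ≈ 21589.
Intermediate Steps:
g(f, X) = (-5 + X)/(3*(2 + f)) (g(f, X) = ((X - 5)/(f + 2))/3 = ((-5 + X)/(2 + f))/3 = (-5 + X)/(3*(2 + f)))
k(W) = -1/35
M = 85/9 (M = (-5 - 5)/(3*(2 + 4)) + 5*2 = (⅓)*(-10)/6 + 10 = (⅓)*(⅙)*(-10) + 10 = -5/9 + 10 = 85/9 ≈ 9.4444)
((M + 9)² + 21249) + k(-61) = ((85/9 + 9)² + 21249) - 1/35 = ((166/9)² + 21249) - 1/35 = (27556/81 + 21249) - 1/35 = 1748725/81 - 1/35 = 61205294/2835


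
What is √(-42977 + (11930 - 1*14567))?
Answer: I*√45614 ≈ 213.57*I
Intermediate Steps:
√(-42977 + (11930 - 1*14567)) = √(-42977 + (11930 - 14567)) = √(-42977 - 2637) = √(-45614) = I*√45614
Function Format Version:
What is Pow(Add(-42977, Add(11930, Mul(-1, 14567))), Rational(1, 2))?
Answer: Mul(I, Pow(45614, Rational(1, 2))) ≈ Mul(213.57, I)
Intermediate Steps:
Pow(Add(-42977, Add(11930, Mul(-1, 14567))), Rational(1, 2)) = Pow(Add(-42977, Add(11930, -14567)), Rational(1, 2)) = Pow(Add(-42977, -2637), Rational(1, 2)) = Pow(-45614, Rational(1, 2)) = Mul(I, Pow(45614, Rational(1, 2)))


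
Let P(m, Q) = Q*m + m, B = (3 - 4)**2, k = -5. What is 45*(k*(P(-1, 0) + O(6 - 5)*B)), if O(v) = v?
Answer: 0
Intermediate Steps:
B = 1 (B = (-1)**2 = 1)
P(m, Q) = m + Q*m
45*(k*(P(-1, 0) + O(6 - 5)*B)) = 45*(-5*(-(1 + 0) + (6 - 5)*1)) = 45*(-5*(-1*1 + 1*1)) = 45*(-5*(-1 + 1)) = 45*(-5*0) = 45*0 = 0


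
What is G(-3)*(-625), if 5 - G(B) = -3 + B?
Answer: -6875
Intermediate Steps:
G(B) = 8 - B (G(B) = 5 - (-3 + B) = 5 + (3 - B) = 8 - B)
G(-3)*(-625) = (8 - 1*(-3))*(-625) = (8 + 3)*(-625) = 11*(-625) = -6875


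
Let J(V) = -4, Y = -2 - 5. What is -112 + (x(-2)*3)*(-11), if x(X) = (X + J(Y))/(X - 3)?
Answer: -758/5 ≈ -151.60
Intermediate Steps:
Y = -7
x(X) = (-4 + X)/(-3 + X) (x(X) = (X - 4)/(X - 3) = (-4 + X)/(-3 + X))
-112 + (x(-2)*3)*(-11) = -112 + (((-4 - 2)/(-3 - 2))*3)*(-11) = -112 + ((-6/(-5))*3)*(-11) = -112 + (-⅕*(-6)*3)*(-11) = -112 + ((6/5)*3)*(-11) = -112 + (18/5)*(-11) = -112 - 198/5 = -758/5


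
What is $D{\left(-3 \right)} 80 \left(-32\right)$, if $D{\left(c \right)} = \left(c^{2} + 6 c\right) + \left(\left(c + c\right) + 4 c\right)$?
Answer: $69120$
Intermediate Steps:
$D{\left(c \right)} = c^{2} + 12 c$ ($D{\left(c \right)} = \left(c^{2} + 6 c\right) + \left(2 c + 4 c\right) = \left(c^{2} + 6 c\right) + 6 c = c^{2} + 12 c$)
$D{\left(-3 \right)} 80 \left(-32\right) = - 3 \left(12 - 3\right) 80 \left(-32\right) = \left(-3\right) 9 \cdot 80 \left(-32\right) = \left(-27\right) 80 \left(-32\right) = \left(-2160\right) \left(-32\right) = 69120$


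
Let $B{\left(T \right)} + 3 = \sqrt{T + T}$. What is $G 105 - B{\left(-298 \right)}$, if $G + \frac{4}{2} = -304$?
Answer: $-32127 - 2 i \sqrt{149} \approx -32127.0 - 24.413 i$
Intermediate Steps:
$G = -306$ ($G = -2 - 304 = -306$)
$B{\left(T \right)} = -3 + \sqrt{2} \sqrt{T}$ ($B{\left(T \right)} = -3 + \sqrt{T + T} = -3 + \sqrt{2 T} = -3 + \sqrt{2} \sqrt{T}$)
$G 105 - B{\left(-298 \right)} = \left(-306\right) 105 - \left(-3 + \sqrt{2} \sqrt{-298}\right) = -32130 - \left(-3 + \sqrt{2} i \sqrt{298}\right) = -32130 - \left(-3 + 2 i \sqrt{149}\right) = -32130 + \left(3 - 2 i \sqrt{149}\right) = -32127 - 2 i \sqrt{149}$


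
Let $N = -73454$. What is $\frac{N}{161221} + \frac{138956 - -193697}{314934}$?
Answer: $\frac{30497487277}{50773974414} \approx 0.60065$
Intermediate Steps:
$\frac{N}{161221} + \frac{138956 - -193697}{314934} = - \frac{73454}{161221} + \frac{138956 - -193697}{314934} = \left(-73454\right) \frac{1}{161221} + \left(138956 + 193697\right) \frac{1}{314934} = - \frac{73454}{161221} + 332653 \cdot \frac{1}{314934} = - \frac{73454}{161221} + \frac{332653}{314934} = \frac{30497487277}{50773974414}$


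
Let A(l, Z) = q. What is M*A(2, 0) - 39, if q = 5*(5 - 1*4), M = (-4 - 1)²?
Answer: 86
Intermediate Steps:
M = 25 (M = (-5)² = 25)
q = 5 (q = 5*(5 - 4) = 5*1 = 5)
A(l, Z) = 5
M*A(2, 0) - 39 = 25*5 - 39 = 125 - 39 = 86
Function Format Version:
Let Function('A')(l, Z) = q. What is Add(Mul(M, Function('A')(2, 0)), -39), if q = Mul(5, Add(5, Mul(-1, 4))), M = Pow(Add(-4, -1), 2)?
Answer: 86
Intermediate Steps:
M = 25 (M = Pow(-5, 2) = 25)
q = 5 (q = Mul(5, Add(5, -4)) = Mul(5, 1) = 5)
Function('A')(l, Z) = 5
Add(Mul(M, Function('A')(2, 0)), -39) = Add(Mul(25, 5), -39) = Add(125, -39) = 86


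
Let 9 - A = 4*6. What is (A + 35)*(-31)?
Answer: -620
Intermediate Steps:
A = -15 (A = 9 - 4*6 = 9 - 1*24 = 9 - 24 = -15)
(A + 35)*(-31) = (-15 + 35)*(-31) = 20*(-31) = -620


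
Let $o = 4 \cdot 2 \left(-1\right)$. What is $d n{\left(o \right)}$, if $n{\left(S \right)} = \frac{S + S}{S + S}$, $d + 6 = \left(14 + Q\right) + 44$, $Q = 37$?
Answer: $89$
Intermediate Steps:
$d = 89$ ($d = -6 + \left(\left(14 + 37\right) + 44\right) = -6 + \left(51 + 44\right) = -6 + 95 = 89$)
$o = -8$ ($o = 8 \left(-1\right) = -8$)
$n{\left(S \right)} = 1$ ($n{\left(S \right)} = \frac{2 S}{2 S} = 2 S \frac{1}{2 S} = 1$)
$d n{\left(o \right)} = 89 \cdot 1 = 89$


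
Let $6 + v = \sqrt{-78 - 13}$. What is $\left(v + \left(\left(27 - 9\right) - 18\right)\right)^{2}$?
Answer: $\left(6 - i \sqrt{91}\right)^{2} \approx -55.0 - 114.47 i$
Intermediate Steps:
$v = -6 + i \sqrt{91}$ ($v = -6 + \sqrt{-78 - 13} = -6 + \sqrt{-91} = -6 + i \sqrt{91} \approx -6.0 + 9.5394 i$)
$\left(v + \left(\left(27 - 9\right) - 18\right)\right)^{2} = \left(\left(-6 + i \sqrt{91}\right) + \left(\left(27 - 9\right) - 18\right)\right)^{2} = \left(\left(-6 + i \sqrt{91}\right) + \left(18 - 18\right)\right)^{2} = \left(\left(-6 + i \sqrt{91}\right) + 0\right)^{2} = \left(-6 + i \sqrt{91}\right)^{2}$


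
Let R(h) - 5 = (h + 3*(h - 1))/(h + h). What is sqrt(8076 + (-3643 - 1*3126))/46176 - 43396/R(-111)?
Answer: -3211304/519 + sqrt(1307)/46176 ≈ -6187.5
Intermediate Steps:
R(h) = 5 + (-3 + 4*h)/(2*h) (R(h) = 5 + (h + 3*(h - 1))/(h + h) = 5 + (h + 3*(-1 + h))/((2*h)) = 5 + (h + (-3 + 3*h))*(1/(2*h)) = 5 + (-3 + 4*h)*(1/(2*h)) = 5 + (-3 + 4*h)/(2*h))
sqrt(8076 + (-3643 - 1*3126))/46176 - 43396/R(-111) = sqrt(8076 + (-3643 - 1*3126))/46176 - 43396/(7 - 3/2/(-111)) = sqrt(8076 + (-3643 - 3126))*(1/46176) - 43396/(7 - 3/2*(-1/111)) = sqrt(8076 - 6769)*(1/46176) - 43396/(7 + 1/74) = sqrt(1307)*(1/46176) - 43396/519/74 = sqrt(1307)/46176 - 43396*74/519 = sqrt(1307)/46176 - 3211304/519 = -3211304/519 + sqrt(1307)/46176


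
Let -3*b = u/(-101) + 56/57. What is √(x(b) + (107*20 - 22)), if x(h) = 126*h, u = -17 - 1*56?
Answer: 2*√1883980169/1919 ≈ 45.237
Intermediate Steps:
u = -73 (u = -17 - 56 = -73)
b = -9817/17271 (b = -(-73/(-101) + 56/57)/3 = -(-73*(-1/101) + 56*(1/57))/3 = -(73/101 + 56/57)/3 = -⅓*9817/5757 = -9817/17271 ≈ -0.56841)
√(x(b) + (107*20 - 22)) = √(126*(-9817/17271) + (107*20 - 22)) = √(-137438/1919 + (2140 - 22)) = √(-137438/1919 + 2118) = √(3927004/1919) = 2*√1883980169/1919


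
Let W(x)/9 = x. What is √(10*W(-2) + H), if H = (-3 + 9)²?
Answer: 12*I ≈ 12.0*I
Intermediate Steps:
W(x) = 9*x
H = 36 (H = 6² = 36)
√(10*W(-2) + H) = √(10*(9*(-2)) + 36) = √(10*(-18) + 36) = √(-180 + 36) = √(-144) = 12*I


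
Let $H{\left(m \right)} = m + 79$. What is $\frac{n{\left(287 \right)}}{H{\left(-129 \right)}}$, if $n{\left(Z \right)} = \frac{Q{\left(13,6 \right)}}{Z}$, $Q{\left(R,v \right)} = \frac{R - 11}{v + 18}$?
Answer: $- \frac{1}{172200} \approx -5.8072 \cdot 10^{-6}$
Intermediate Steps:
$H{\left(m \right)} = 79 + m$
$Q{\left(R,v \right)} = \frac{-11 + R}{18 + v}$
$n{\left(Z \right)} = \frac{1}{12 Z}$ ($n{\left(Z \right)} = \frac{\frac{1}{18 + 6} \left(-11 + 13\right)}{Z} = \frac{\frac{1}{24} \cdot 2}{Z} = \frac{1}{12 Z}$)
$\frac{n{\left(287 \right)}}{H{\left(-129 \right)}} = \frac{\frac{1}{12} \cdot \frac{1}{287}}{79 - 129} = \frac{\frac{1}{12} \cdot \frac{1}{287}}{-50} = \frac{1}{3444} \left(- \frac{1}{50}\right) = - \frac{1}{172200}$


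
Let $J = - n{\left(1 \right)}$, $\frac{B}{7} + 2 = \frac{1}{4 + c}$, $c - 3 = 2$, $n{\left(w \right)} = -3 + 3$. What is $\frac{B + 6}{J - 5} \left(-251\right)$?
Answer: $- \frac{3263}{9} \approx -362.56$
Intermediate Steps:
$n{\left(w \right)} = 0$
$c = 5$ ($c = 3 + 2 = 5$)
$B = - \frac{119}{9}$ ($B = -14 + \frac{7}{4 + 5} = -14 + \frac{7}{9} = - \frac{119}{9} \approx -13.222$)
$J = 0$ ($J = \left(-1\right) 0 = 0$)
$\frac{B + 6}{J - 5} \left(-251\right) = \frac{- \frac{119}{9} + 6}{0 - 5} \left(-251\right) = - \frac{65}{9 \left(-5\right)} \left(-251\right) = \left(- \frac{65}{9}\right) \left(- \frac{1}{5}\right) \left(-251\right) = \frac{13}{9} \left(-251\right) = - \frac{3263}{9}$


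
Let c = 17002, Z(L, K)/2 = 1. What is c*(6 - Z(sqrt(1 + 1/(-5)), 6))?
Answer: 68008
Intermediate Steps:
Z(L, K) = 2 (Z(L, K) = 2*1 = 2)
c*(6 - Z(sqrt(1 + 1/(-5)), 6)) = 17002*(6 - 1*2) = 17002*(6 - 2) = 17002*4 = 68008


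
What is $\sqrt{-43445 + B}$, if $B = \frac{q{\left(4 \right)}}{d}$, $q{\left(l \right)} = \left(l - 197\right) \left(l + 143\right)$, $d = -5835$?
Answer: $\frac{2 i \sqrt{41083781815}}{1945} \approx 208.42 i$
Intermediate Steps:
$q{\left(l \right)} = \left(-197 + l\right) \left(143 + l\right)$
$B = \frac{9457}{1945}$ ($B = \frac{-28171 + 4^{2} - 216}{-5835} = \left(-28171 + 16 - 216\right) \left(- \frac{1}{5835}\right) = \left(-28371\right) \left(- \frac{1}{5835}\right) = \frac{9457}{1945} \approx 4.8622$)
$\sqrt{-43445 + B} = \sqrt{-43445 + \frac{9457}{1945}} = \sqrt{- \frac{84491068}{1945}} = \frac{2 i \sqrt{41083781815}}{1945}$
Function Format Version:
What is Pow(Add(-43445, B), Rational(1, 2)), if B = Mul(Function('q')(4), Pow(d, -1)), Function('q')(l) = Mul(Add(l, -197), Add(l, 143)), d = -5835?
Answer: Mul(Rational(2, 1945), I, Pow(41083781815, Rational(1, 2))) ≈ Mul(208.42, I)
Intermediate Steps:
Function('q')(l) = Mul(Add(-197, l), Add(143, l))
B = Rational(9457, 1945) (B = Mul(Add(-28171, Pow(4, 2), Mul(-54, 4)), Pow(-5835, -1)) = Mul(Add(-28171, 16, -216), Rational(-1, 5835)) = Mul(-28371, Rational(-1, 5835)) = Rational(9457, 1945) ≈ 4.8622)
Pow(Add(-43445, B), Rational(1, 2)) = Pow(Add(-43445, Rational(9457, 1945)), Rational(1, 2)) = Pow(Rational(-84491068, 1945), Rational(1, 2)) = Mul(Rational(2, 1945), I, Pow(41083781815, Rational(1, 2)))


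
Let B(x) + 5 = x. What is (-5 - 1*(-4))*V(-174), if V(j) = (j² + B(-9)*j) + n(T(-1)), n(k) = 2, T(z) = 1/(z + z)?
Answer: -32714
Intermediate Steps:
T(z) = 1/(2*z)
B(x) = -5 + x
V(j) = 2 + j² - 14*j (V(j) = (j² + (-5 - 9)*j) + 2 = (j² - 14*j) + 2 = 2 + j² - 14*j)
(-5 - 1*(-4))*V(-174) = (-5 - 1*(-4))*(2 + (-174)² - 14*(-174)) = (-5 + 4)*(2 + 30276 + 2436) = -1*32714 = -32714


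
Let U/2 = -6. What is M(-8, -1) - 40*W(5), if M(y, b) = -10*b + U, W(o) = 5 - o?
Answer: -2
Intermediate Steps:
U = -12 (U = 2*(-6) = -12)
M(y, b) = -12 - 10*b (M(y, b) = -10*b - 12 = -12 - 10*b)
M(-8, -1) - 40*W(5) = (-12 - 10*(-1)) - 40*(5 - 1*5) = (-12 + 10) - 40*(5 - 5) = -2 - 40*0 = -2 + 0 = -2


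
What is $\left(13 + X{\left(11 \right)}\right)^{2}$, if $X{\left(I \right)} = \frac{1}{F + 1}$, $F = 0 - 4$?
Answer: $\frac{1444}{9} \approx 160.44$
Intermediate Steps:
$F = -4$ ($F = 0 - 4 = -4$)
$X{\left(I \right)} = - \frac{1}{3}$ ($X{\left(I \right)} = \frac{1}{-4 + 1} = \frac{1}{-3} = - \frac{1}{3}$)
$\left(13 + X{\left(11 \right)}\right)^{2} = \left(13 - \frac{1}{3}\right)^{2} = \left(\frac{38}{3}\right)^{2} = \frac{1444}{9}$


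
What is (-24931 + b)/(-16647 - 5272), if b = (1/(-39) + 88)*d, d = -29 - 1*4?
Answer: 361844/284947 ≈ 1.2699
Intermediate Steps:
d = -33 (d = -29 - 4 = -33)
b = -37741/13 (b = (1/(-39) + 88)*(-33) = (-1/39 + 88)*(-33) = (3431/39)*(-33) = -37741/13 ≈ -2903.2)
(-24931 + b)/(-16647 - 5272) = (-24931 - 37741/13)/(-16647 - 5272) = -361844/13/(-21919) = -361844/13*(-1/21919) = 361844/284947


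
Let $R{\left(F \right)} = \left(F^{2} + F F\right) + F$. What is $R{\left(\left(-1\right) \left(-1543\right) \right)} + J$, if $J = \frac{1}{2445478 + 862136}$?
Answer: $\frac{15754962616975}{3307614} \approx 4.7632 \cdot 10^{6}$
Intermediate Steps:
$R{\left(F \right)} = F + 2 F^{2}$ ($R{\left(F \right)} = \left(F^{2} + F^{2}\right) + F = 2 F^{2} + F = F + 2 F^{2}$)
$J = \frac{1}{3307614} \approx 3.0233 \cdot 10^{-7}$
$R{\left(\left(-1\right) \left(-1543\right) \right)} + J = \left(-1\right) \left(-1543\right) \left(1 + 2 \left(\left(-1\right) \left(-1543\right)\right)\right) + \frac{1}{3307614} = 1543 \left(1 + 2 \cdot 1543\right) + \frac{1}{3307614} = 1543 \left(1 + 3086\right) + \frac{1}{3307614} = 1543 \cdot 3087 + \frac{1}{3307614} = 4763241 + \frac{1}{3307614} = \frac{15754962616975}{3307614}$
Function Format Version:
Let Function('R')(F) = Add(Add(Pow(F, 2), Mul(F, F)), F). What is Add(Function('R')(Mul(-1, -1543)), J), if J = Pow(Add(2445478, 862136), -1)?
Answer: Rational(15754962616975, 3307614) ≈ 4.7632e+6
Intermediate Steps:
Function('R')(F) = Add(F, Mul(2, Pow(F, 2))) (Function('R')(F) = Add(Add(Pow(F, 2), Pow(F, 2)), F) = Add(Mul(2, Pow(F, 2)), F) = Add(F, Mul(2, Pow(F, 2))))
J = Rational(1, 3307614) (J = Pow(3307614, -1) = Rational(1, 3307614) ≈ 3.0233e-7)
Add(Function('R')(Mul(-1, -1543)), J) = Add(Mul(Mul(-1, -1543), Add(1, Mul(2, Mul(-1, -1543)))), Rational(1, 3307614)) = Add(Mul(1543, Add(1, Mul(2, 1543))), Rational(1, 3307614)) = Add(Mul(1543, Add(1, 3086)), Rational(1, 3307614)) = Add(Mul(1543, 3087), Rational(1, 3307614)) = Add(4763241, Rational(1, 3307614)) = Rational(15754962616975, 3307614)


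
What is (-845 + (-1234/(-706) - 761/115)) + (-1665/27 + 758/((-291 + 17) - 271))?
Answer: -12118708912/13274565 ≈ -912.93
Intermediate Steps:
(-845 + (-1234/(-706) - 761/115)) + (-1665/27 + 758/((-291 + 17) - 271)) = (-845 + (-1234*(-1/706) - 761*1/115)) + (-1665*1/27 + 758/(-274 - 271)) = (-845 + (617/353 - 761/115)) + (-185/3 + 758/(-545)) = (-845 - 197678/40595) + (-185/3 + 758*(-1/545)) = -34500453/40595 + (-185/3 - 758/545) = -34500453/40595 - 103099/1635 = -12118708912/13274565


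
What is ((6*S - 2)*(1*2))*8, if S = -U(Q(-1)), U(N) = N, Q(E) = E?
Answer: 64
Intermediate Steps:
S = 1 (S = -1*(-1) = 1)
((6*S - 2)*(1*2))*8 = ((6*1 - 2)*(1*2))*8 = ((6 - 2)*2)*8 = (4*2)*8 = 8*8 = 64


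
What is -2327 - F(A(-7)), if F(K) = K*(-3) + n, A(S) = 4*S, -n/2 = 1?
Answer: -2409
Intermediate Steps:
n = -2 (n = -2*1 = -2)
F(K) = -2 - 3*K (F(K) = K*(-3) - 2 = -3*K - 2 = -2 - 3*K)
-2327 - F(A(-7)) = -2327 - (-2 - 12*(-7)) = -2327 - (-2 - 3*(-28)) = -2327 - (-2 + 84) = -2327 - 1*82 = -2327 - 82 = -2409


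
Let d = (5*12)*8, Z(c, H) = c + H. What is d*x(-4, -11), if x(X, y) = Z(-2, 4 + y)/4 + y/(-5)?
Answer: -24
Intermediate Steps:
Z(c, H) = H + c
x(X, y) = ½ + y/20 (x(X, y) = ((4 + y) - 2)/4 + y/(-5) = (2 + y)*(¼) + y*(-⅕) = (½ + y/4) - y/5 = ½ + y/20)
d = 480 (d = 60*8 = 480)
d*x(-4, -11) = 480*(½ + (1/20)*(-11)) = 480*(½ - 11/20) = 480*(-1/20) = -24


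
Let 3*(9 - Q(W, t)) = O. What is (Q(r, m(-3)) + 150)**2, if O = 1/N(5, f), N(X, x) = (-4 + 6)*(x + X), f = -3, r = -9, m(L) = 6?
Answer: 3636649/144 ≈ 25255.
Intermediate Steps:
N(X, x) = 2*X + 2*x (N(X, x) = 2*(X + x) = 2*X + 2*x)
O = 1/4 (O = 1/(2*5 + 2*(-3)) = 1/(10 - 6) = 1/4 ≈ 0.25000)
Q(W, t) = 107/12 (Q(W, t) = 9 - 1/3*1/4 = 9 - 1/12 = 107/12)
(Q(r, m(-3)) + 150)**2 = (107/12 + 150)**2 = (1907/12)**2 = 3636649/144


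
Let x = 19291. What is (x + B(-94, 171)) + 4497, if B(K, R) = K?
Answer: 23694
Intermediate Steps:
(x + B(-94, 171)) + 4497 = (19291 - 94) + 4497 = 19197 + 4497 = 23694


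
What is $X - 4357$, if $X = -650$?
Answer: $-5007$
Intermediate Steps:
$X - 4357 = -650 - 4357 = -5007$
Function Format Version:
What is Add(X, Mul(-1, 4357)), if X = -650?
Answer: -5007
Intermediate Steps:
Add(X, Mul(-1, 4357)) = Add(-650, Mul(-1, 4357)) = Add(-650, -4357) = -5007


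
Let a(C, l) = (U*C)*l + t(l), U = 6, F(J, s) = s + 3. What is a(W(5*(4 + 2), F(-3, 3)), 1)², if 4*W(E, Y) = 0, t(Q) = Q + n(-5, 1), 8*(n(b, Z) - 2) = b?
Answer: 361/64 ≈ 5.6406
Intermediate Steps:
F(J, s) = 3 + s
n(b, Z) = 2 + b/8
t(Q) = 11/8 + Q (t(Q) = Q + (2 + (⅛)*(-5)) = Q + (2 - 5/8) = Q + 11/8 = 11/8 + Q)
W(E, Y) = 0 (W(E, Y) = (¼)*0 = 0)
a(C, l) = 11/8 + l + 6*C*l (a(C, l) = (6*C)*l + (11/8 + l) = 6*C*l + (11/8 + l) = 11/8 + l + 6*C*l)
a(W(5*(4 + 2), F(-3, 3)), 1)² = (11/8 + 1 + 6*0*1)² = (11/8 + 1 + 0)² = (19/8)² = 361/64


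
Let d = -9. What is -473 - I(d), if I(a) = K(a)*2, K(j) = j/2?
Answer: -464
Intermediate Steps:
K(j) = j/2 (K(j) = j*(½) = j/2)
I(a) = a (I(a) = (a/2)*2 = a)
-473 - I(d) = -473 - 1*(-9) = -473 + 9 = -464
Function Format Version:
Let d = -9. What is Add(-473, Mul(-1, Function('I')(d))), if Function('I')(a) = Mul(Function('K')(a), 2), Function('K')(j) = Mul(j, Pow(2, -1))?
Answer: -464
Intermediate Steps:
Function('K')(j) = Mul(Rational(1, 2), j) (Function('K')(j) = Mul(j, Rational(1, 2)) = Mul(Rational(1, 2), j))
Function('I')(a) = a (Function('I')(a) = Mul(Mul(Rational(1, 2), a), 2) = a)
Add(-473, Mul(-1, Function('I')(d))) = Add(-473, Mul(-1, -9)) = Add(-473, 9) = -464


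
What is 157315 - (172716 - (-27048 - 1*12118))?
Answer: -54567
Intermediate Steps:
157315 - (172716 - (-27048 - 1*12118)) = 157315 - (172716 - (-27048 - 12118)) = 157315 - (172716 - 1*(-39166)) = 157315 - (172716 + 39166) = 157315 - 1*211882 = 157315 - 211882 = -54567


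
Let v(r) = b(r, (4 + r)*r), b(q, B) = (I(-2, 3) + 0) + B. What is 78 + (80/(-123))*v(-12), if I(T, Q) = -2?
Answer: 2074/123 ≈ 16.862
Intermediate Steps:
b(q, B) = -2 + B (b(q, B) = (-2 + 0) + B = -2 + B)
v(r) = -2 + r*(4 + r) (v(r) = -2 + (4 + r)*r = -2 + r*(4 + r))
78 + (80/(-123))*v(-12) = 78 + (80/(-123))*(-2 - 12*(4 - 12)) = 78 + (80*(-1/123))*(-2 - 12*(-8)) = 78 - 80*(-2 + 96)/123 = 78 - 80/123*94 = 78 - 7520/123 = 2074/123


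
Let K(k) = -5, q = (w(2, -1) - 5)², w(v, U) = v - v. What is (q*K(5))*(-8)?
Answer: 1000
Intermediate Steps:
w(v, U) = 0
q = 25 (q = (0 - 5)² = (-5)² = 25)
(q*K(5))*(-8) = (25*(-5))*(-8) = -125*(-8) = 1000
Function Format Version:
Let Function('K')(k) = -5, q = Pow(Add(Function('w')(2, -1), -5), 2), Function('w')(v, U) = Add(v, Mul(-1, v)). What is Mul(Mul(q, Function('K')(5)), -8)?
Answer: 1000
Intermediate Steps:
Function('w')(v, U) = 0
q = 25 (q = Pow(Add(0, -5), 2) = Pow(-5, 2) = 25)
Mul(Mul(q, Function('K')(5)), -8) = Mul(Mul(25, -5), -8) = Mul(-125, -8) = 1000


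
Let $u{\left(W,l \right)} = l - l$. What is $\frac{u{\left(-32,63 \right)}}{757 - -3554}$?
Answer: $0$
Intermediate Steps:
$u{\left(W,l \right)} = 0$
$\frac{u{\left(-32,63 \right)}}{757 - -3554} = \frac{0}{757 - -3554} = \frac{0}{757 + 3554} = \frac{0}{4311} = 0 \cdot \frac{1}{4311} = 0$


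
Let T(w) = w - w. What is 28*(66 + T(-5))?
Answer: 1848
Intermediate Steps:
T(w) = 0
28*(66 + T(-5)) = 28*(66 + 0) = 28*66 = 1848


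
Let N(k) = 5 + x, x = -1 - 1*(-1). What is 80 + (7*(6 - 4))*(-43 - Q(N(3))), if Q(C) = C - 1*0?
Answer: -592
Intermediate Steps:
x = 0 (x = -1 + 1 = 0)
N(k) = 5 (N(k) = 5 + 0 = 5)
Q(C) = C (Q(C) = C + 0 = C)
80 + (7*(6 - 4))*(-43 - Q(N(3))) = 80 + (7*(6 - 4))*(-43 - 1*5) = 80 + (7*2)*(-43 - 5) = 80 + 14*(-48) = 80 - 672 = -592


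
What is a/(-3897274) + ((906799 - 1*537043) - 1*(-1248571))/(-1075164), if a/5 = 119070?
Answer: -3473581313999/2095104351468 ≈ -1.6580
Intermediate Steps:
a = 595350 (a = 5*119070 = 595350)
a/(-3897274) + ((906799 - 1*537043) - 1*(-1248571))/(-1075164) = 595350/(-3897274) + ((906799 - 1*537043) - 1*(-1248571))/(-1075164) = 595350*(-1/3897274) + ((906799 - 537043) + 1248571)*(-1/1075164) = -297675/1948637 + (369756 + 1248571)*(-1/1075164) = -297675/1948637 + 1618327*(-1/1075164) = -297675/1948637 - 1618327/1075164 = -3473581313999/2095104351468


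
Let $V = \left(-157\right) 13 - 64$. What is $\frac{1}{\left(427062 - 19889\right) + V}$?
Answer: $\frac{1}{405068} \approx 2.4687 \cdot 10^{-6}$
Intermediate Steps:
$V = -2105$ ($V = -2041 - 64 = -2105$)
$\frac{1}{\left(427062 - 19889\right) + V} = \frac{1}{\left(427062 - 19889\right) - 2105} = \frac{1}{407173 - 2105} = \frac{1}{405068}$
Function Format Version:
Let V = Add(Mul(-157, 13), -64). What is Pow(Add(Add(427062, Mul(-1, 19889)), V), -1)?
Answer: Rational(1, 405068) ≈ 2.4687e-6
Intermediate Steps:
V = -2105 (V = Add(-2041, -64) = -2105)
Pow(Add(Add(427062, Mul(-1, 19889)), V), -1) = Pow(Add(Add(427062, Mul(-1, 19889)), -2105), -1) = Pow(Add(Add(427062, -19889), -2105), -1) = Pow(Add(407173, -2105), -1) = Pow(405068, -1) = Rational(1, 405068)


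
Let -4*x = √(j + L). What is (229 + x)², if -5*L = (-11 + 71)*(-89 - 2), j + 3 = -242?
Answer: 839903/16 - 2519*√7/2 ≈ 49162.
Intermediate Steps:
j = -245 (j = -3 - 242 = -245)
L = 1092 (L = -(-11 + 71)*(-89 - 2)/5 = -12*(-91) = -⅕*(-5460) = 1092)
x = -11*√7/4 (x = -√(-245 + 1092)/4 = -11*√7/4 ≈ -7.2758)
(229 + x)² = (229 - 11*√7/4)²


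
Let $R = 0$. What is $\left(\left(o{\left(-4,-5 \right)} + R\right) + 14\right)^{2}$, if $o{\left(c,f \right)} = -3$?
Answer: $121$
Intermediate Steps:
$\left(\left(o{\left(-4,-5 \right)} + R\right) + 14\right)^{2} = \left(\left(-3 + 0\right) + 14\right)^{2} = \left(-3 + 14\right)^{2} = 11^{2} = 121$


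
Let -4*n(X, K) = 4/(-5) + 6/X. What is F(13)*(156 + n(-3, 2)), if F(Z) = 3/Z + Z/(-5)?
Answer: -120659/325 ≈ -371.26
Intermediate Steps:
F(Z) = 3/Z - Z/5 (F(Z) = 3/Z + Z*(-⅕) = 3/Z - Z/5)
n(X, K) = ⅕ - 3/(2*X) (n(X, K) = -(4/(-5) + 6/X)/4 = -(4*(-⅕) + 6/X)/4 = -(-⅘ + 6/X)/4 = ⅕ - 3/(2*X))
F(13)*(156 + n(-3, 2)) = (3/13 - ⅕*13)*(156 + (⅒)*(-15 + 2*(-3))/(-3)) = (3*(1/13) - 13/5)*(156 + (⅒)*(-⅓)*(-15 - 6)) = (3/13 - 13/5)*(156 + (⅒)*(-⅓)*(-21)) = -154*(156 + 7/10)/65 = -154/65*1567/10 = -120659/325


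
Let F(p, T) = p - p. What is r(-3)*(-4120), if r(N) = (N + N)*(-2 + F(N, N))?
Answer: -49440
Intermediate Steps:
F(p, T) = 0
r(N) = -4*N (r(N) = (N + N)*(-2 + 0) = (2*N)*(-2) = -4*N)
r(-3)*(-4120) = -4*(-3)*(-4120) = 12*(-4120) = -49440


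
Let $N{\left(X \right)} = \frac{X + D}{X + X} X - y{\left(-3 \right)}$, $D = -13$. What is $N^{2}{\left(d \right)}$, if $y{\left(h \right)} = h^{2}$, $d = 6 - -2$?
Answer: $\frac{529}{4} \approx 132.25$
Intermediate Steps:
$d = 8$ ($d = 6 + 2 = 8$)
$N{\left(X \right)} = - \frac{31}{2} + \frac{X}{2}$ ($N{\left(X \right)} = \frac{X - 13}{X + X} X - \left(-3\right)^{2} = \frac{-13 + X}{2 X} X - 9 = \left(- \frac{13}{2} + \frac{X}{2}\right) - 9 = - \frac{31}{2} + \frac{X}{2}$)
$N^{2}{\left(d \right)} = \left(- \frac{31}{2} + \frac{1}{2} \cdot 8\right)^{2} = \left(- \frac{31}{2} + 4\right)^{2} = \left(- \frac{23}{2}\right)^{2} = \frac{529}{4}$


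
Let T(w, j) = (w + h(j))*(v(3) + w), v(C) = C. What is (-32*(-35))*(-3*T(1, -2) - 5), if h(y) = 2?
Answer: -45920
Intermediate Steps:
T(w, j) = (2 + w)*(3 + w) (T(w, j) = (w + 2)*(3 + w) = (2 + w)*(3 + w))
(-32*(-35))*(-3*T(1, -2) - 5) = (-32*(-35))*(-3*(6 + 1² + 5*1) - 5) = 1120*(-3*(6 + 1 + 5) - 5) = 1120*(-3*12 - 5) = 1120*(-36 - 5) = 1120*(-41) = -45920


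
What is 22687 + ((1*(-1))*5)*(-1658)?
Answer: 30977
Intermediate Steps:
22687 + ((1*(-1))*5)*(-1658) = 22687 - 1*5*(-1658) = 22687 - 5*(-1658) = 22687 + 8290 = 30977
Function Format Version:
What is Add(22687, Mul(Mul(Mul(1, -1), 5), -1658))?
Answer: 30977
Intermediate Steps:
Add(22687, Mul(Mul(Mul(1, -1), 5), -1658)) = Add(22687, Mul(Mul(-1, 5), -1658)) = Add(22687, Mul(-5, -1658)) = Add(22687, 8290) = 30977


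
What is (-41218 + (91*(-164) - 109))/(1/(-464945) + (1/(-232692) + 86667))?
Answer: -6085738423106940/9376414497096343 ≈ -0.64905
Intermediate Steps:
(-41218 + (91*(-164) - 109))/(1/(-464945) + (1/(-232692) + 86667)) = (-41218 + (-14924 - 109))/(-1/464945 + (-1/232692 + 86667)) = (-41218 - 15033)/(-1/464945 + 20166717563/232692) = -56251/9376414497096343/108188981940 = -56251*108188981940/9376414497096343 = -6085738423106940/9376414497096343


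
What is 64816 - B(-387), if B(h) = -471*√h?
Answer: 64816 + 1413*I*√43 ≈ 64816.0 + 9265.7*I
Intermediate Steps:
64816 - B(-387) = 64816 - (-471)*√(-387) = 64816 - (-471)*3*I*√43 = 64816 - (-1413)*I*√43 = 64816 + 1413*I*√43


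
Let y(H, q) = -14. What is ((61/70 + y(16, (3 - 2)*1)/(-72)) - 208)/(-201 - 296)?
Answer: 260737/626220 ≈ 0.41637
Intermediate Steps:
((61/70 + y(16, (3 - 2)*1)/(-72)) - 208)/(-201 - 296) = ((61/70 - 14/(-72)) - 208)/(-201 - 296) = ((61*(1/70) - 14*(-1/72)) - 208)/(-497) = ((61/70 + 7/36) - 208)*(-1/497) = (1343/1260 - 208)*(-1/497) = -260737/1260*(-1/497) = 260737/626220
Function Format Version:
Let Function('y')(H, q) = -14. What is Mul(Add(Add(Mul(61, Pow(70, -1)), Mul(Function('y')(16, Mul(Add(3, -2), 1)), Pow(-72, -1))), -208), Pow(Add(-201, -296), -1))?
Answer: Rational(260737, 626220) ≈ 0.41637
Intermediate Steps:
Mul(Add(Add(Mul(61, Pow(70, -1)), Mul(Function('y')(16, Mul(Add(3, -2), 1)), Pow(-72, -1))), -208), Pow(Add(-201, -296), -1)) = Mul(Add(Add(Mul(61, Pow(70, -1)), Mul(-14, Pow(-72, -1))), -208), Pow(Add(-201, -296), -1)) = Mul(Add(Add(Mul(61, Rational(1, 70)), Mul(-14, Rational(-1, 72))), -208), Pow(-497, -1)) = Mul(Add(Add(Rational(61, 70), Rational(7, 36)), -208), Rational(-1, 497)) = Mul(Add(Rational(1343, 1260), -208), Rational(-1, 497)) = Mul(Rational(-260737, 1260), Rational(-1, 497)) = Rational(260737, 626220)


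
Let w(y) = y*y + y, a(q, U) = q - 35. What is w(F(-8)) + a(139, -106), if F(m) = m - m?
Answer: 104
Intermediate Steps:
F(m) = 0
a(q, U) = -35 + q
w(y) = y + y² (w(y) = y² + y = y + y²)
w(F(-8)) + a(139, -106) = 0*(1 + 0) + (-35 + 139) = 0*1 + 104 = 0 + 104 = 104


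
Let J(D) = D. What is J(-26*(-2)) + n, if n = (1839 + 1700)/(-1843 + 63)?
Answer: 89021/1780 ≈ 50.012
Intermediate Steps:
n = -3539/1780 (n = 3539/(-1780) = 3539*(-1/1780) = -3539/1780 ≈ -1.9882)
J(-26*(-2)) + n = -26*(-2) - 3539/1780 = 52 - 3539/1780 = 89021/1780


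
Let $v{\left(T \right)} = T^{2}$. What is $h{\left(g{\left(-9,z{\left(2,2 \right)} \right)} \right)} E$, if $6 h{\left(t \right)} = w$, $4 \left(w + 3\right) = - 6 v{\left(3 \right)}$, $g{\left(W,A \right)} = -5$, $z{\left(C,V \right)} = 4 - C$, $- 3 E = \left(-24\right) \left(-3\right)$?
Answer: $66$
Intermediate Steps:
$E = -24$ ($E = - \frac{\left(-24\right) \left(-3\right)}{3} = \left(- \frac{1}{3}\right) 72 = -24$)
$w = - \frac{33}{2}$ ($w = -3 + \frac{\left(-6\right) 3^{2}}{4} = -3 + \frac{\left(-6\right) 9}{4} = -3 + \frac{1}{4} \left(-54\right) = -3 - \frac{27}{2} = - \frac{33}{2} \approx -16.5$)
$h{\left(t \right)} = - \frac{11}{4}$ ($h{\left(t \right)} = \frac{1}{6} \left(- \frac{33}{2}\right) = - \frac{11}{4}$)
$h{\left(g{\left(-9,z{\left(2,2 \right)} \right)} \right)} E = \left(- \frac{11}{4}\right) \left(-24\right) = 66$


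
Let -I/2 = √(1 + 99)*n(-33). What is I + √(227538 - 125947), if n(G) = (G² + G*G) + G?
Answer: -42900 + √101591 ≈ -42581.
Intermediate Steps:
n(G) = G + 2*G² (n(G) = (G² + G²) + G = 2*G² + G = G + 2*G²)
I = -42900 (I = -2*√(1 + 99)*(-33*(1 + 2*(-33))) = -2*√100*(-33*(1 - 66)) = -20*(-33*(-65)) = -20*2145 = -2*21450 = -42900)
I + √(227538 - 125947) = -42900 + √(227538 - 125947) = -42900 + √101591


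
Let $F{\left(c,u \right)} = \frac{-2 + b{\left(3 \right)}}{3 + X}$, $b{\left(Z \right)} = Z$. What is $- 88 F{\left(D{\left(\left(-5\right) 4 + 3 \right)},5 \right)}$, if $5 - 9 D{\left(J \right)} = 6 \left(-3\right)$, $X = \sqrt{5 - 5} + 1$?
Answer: $-22$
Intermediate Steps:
$X = 1$ ($X = \sqrt{0} + 1 = 0 + 1 = 1$)
$D{\left(J \right)} = \frac{23}{9}$ ($D{\left(J \right)} = \frac{5}{9} - \frac{6 \left(-3\right)}{9} = \frac{5}{9} - -2 = \frac{5}{9} + 2 = \frac{23}{9}$)
$F{\left(c,u \right)} = \frac{1}{4}$ ($F{\left(c,u \right)} = \frac{-2 + 3}{3 + 1} = 1 \cdot \frac{1}{4} = \frac{1}{4}$)
$- 88 F{\left(D{\left(\left(-5\right) 4 + 3 \right)},5 \right)} = \left(-88\right) \frac{1}{4} = -22$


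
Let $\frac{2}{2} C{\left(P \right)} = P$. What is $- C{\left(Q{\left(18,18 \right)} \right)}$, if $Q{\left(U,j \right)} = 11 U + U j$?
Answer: $-522$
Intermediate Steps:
$C{\left(P \right)} = P$
$- C{\left(Q{\left(18,18 \right)} \right)} = - 18 \left(11 + 18\right) = - 18 \cdot 29 = \left(-1\right) 522 = -522$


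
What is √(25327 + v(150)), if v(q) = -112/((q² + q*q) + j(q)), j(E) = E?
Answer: √10536664143/645 ≈ 159.14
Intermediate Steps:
v(q) = -112/(q + 2*q²) (v(q) = -112/((q² + q*q) + q) = -112/((q² + q²) + q) = -112/(2*q² + q) = -112/(q + 2*q²))
√(25327 + v(150)) = √(25327 - 112/(150*(1 + 2*150))) = √(25327 - 112*1/150/(1 + 300)) = √(25327 - 112*1/150/301) = √(25327 - 112*1/150*1/301) = √(25327 - 8/3225) = √(81679567/3225) = √10536664143/645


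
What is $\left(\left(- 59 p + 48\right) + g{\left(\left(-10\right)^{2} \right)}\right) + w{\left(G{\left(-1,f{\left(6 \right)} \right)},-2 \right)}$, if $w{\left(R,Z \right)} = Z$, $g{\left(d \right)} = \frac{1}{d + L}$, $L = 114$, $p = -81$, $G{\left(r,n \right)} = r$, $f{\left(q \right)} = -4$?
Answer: $\frac{1032551}{214} \approx 4825.0$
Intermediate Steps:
$g{\left(d \right)} = \frac{1}{114 + d}$ ($g{\left(d \right)} = \frac{1}{d + 114} = \frac{1}{114 + d}$)
$\left(\left(- 59 p + 48\right) + g{\left(\left(-10\right)^{2} \right)}\right) + w{\left(G{\left(-1,f{\left(6 \right)} \right)},-2 \right)} = \left(\left(\left(-59\right) \left(-81\right) + 48\right) + \frac{1}{114 + \left(-10\right)^{2}}\right) - 2 = \left(\left(4779 + 48\right) + \frac{1}{114 + 100}\right) - 2 = \left(4827 + \frac{1}{214}\right) - 2 = \frac{1032979}{214} - 2 = \frac{1032551}{214}$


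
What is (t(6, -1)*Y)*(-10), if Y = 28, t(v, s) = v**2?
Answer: -10080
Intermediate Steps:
(t(6, -1)*Y)*(-10) = (6**2*28)*(-10) = (36*28)*(-10) = 1008*(-10) = -10080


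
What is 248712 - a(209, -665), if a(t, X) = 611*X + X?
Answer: 655692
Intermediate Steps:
a(t, X) = 612*X
248712 - a(209, -665) = 248712 - 612*(-665) = 248712 - 1*(-406980) = 248712 + 406980 = 655692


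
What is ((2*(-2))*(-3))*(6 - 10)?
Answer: -48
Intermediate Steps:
((2*(-2))*(-3))*(6 - 10) = -4*(-3)*(-4) = 12*(-4) = -48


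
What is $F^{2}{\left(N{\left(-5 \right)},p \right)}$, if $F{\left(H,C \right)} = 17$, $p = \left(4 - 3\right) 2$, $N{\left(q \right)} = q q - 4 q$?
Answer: $289$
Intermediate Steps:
$N{\left(q \right)} = q^{2} - 4 q$
$p = 2$ ($p = 1 \cdot 2 = 2$)
$F^{2}{\left(N{\left(-5 \right)},p \right)} = 17^{2} = 289$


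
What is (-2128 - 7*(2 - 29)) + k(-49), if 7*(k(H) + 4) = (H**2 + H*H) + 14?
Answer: -1255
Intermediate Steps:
k(H) = -2 + 2*H**2/7 (k(H) = -4 + ((H**2 + H*H) + 14)/7 = -4 + ((H**2 + H**2) + 14)/7 = -4 + (2*H**2 + 14)/7 = -4 + (14 + 2*H**2)/7 = -4 + (2 + 2*H**2/7) = -2 + 2*H**2/7)
(-2128 - 7*(2 - 29)) + k(-49) = (-2128 - 7*(2 - 29)) + (-2 + (2/7)*(-49)**2) = (-2128 - 7*(-27)) + (-2 + (2/7)*2401) = (-2128 + 189) + (-2 + 686) = -1939 + 684 = -1255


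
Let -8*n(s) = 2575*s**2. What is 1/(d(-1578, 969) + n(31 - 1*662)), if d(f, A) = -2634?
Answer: -8/1025285647 ≈ -7.8027e-9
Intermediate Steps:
n(s) = -2575*s**2/8
1/(d(-1578, 969) + n(31 - 1*662)) = 1/(-2634 - 2575*(31 - 1*662)**2/8) = 1/(-2634 - 2575*(31 - 662)**2/8) = 1/(-2634 - 2575/8*(-631)**2) = 1/(-2634 - 2575/8*398161) = 1/(-2634 - 1025264575/8) = 1/(-1025285647/8) = -8/1025285647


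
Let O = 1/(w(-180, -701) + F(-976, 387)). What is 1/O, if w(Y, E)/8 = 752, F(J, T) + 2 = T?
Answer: 6401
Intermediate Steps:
F(J, T) = -2 + T
w(Y, E) = 6016 (w(Y, E) = 8*752 = 6016)
O = 1/6401 (O = 1/(6016 + (-2 + 387)) = 1/(6016 + 385) = 1/6401 ≈ 0.00015623)
1/O = 1/(1/6401) = 6401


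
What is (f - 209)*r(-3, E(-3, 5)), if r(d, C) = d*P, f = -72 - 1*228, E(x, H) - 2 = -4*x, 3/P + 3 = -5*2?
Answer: -4581/13 ≈ -352.38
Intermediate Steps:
P = -3/13 (P = 3/(-3 - 5*2) = 3/(-3 - 10) = 3/(-13) = 3*(-1/13) = -3/13 ≈ -0.23077)
E(x, H) = 2 - 4*x
f = -300 (f = -72 - 228 = -300)
r(d, C) = -3*d/13 (r(d, C) = d*(-3/13) = -3*d/13)
(f - 209)*r(-3, E(-3, 5)) = (-300 - 209)*(-3/13*(-3)) = -509*9/13 = -4581/13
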